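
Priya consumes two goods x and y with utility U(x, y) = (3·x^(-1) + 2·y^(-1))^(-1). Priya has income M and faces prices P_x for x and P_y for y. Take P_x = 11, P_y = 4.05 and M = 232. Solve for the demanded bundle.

x* = 14.1035, y* = 18.978

With the ratio pinned down, the budget gives x* = M/(P_x + P_y·(y/x)) and y* = (y/x)·x*.
Numerically y/x = 1.345622, so x* = 232/(11 + 4.05·1.345622) = 14.1035 and y* = 1.345622·14.1035 = 18.978.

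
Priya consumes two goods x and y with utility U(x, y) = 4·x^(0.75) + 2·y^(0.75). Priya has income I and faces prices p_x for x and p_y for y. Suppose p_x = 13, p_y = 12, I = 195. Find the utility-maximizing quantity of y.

MU_x ∝ 4·x^(-0.25), MU_y ∝ 2·y^(-0.25), so MRS = 2·(y/x)^(0.25) = p_x/p_y.
Solve for the ratio: y/x = [(1/2)·p_x/p_y]^(4).
With the ratio pinned down, the budget gives x* = I/(p_x + p_y·(y/x)) and y* = (y/x)·x*.
Numerically y/x = 0.086085, so x* = 195/(13 + 12·0.086085) = 13.8958 and y* = 0.086085·13.8958 = 1.1962.

y* = 1.1962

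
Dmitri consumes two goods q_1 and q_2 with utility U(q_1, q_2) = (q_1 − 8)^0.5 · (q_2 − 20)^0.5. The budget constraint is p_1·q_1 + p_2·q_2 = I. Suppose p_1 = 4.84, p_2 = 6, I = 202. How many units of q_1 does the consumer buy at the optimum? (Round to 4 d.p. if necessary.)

Substituting into the budget: q_1* = 8 + 0.5·(I − 8·p_1 − 20·p_2)/p_1, and q_2* = 20 + 0.5·(…)/p_2.
Discretionary income = 202 − 8·4.84 − 20·6 = 43.28; q_1* = 8 + 0.5·43.28/4.84 = 12.4711.

q_1* = 12.4711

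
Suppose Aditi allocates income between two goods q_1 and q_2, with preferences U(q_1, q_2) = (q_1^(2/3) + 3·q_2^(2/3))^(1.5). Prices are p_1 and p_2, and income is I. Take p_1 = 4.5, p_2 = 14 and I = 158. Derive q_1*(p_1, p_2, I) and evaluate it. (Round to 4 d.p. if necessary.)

q_1* = 9.2653

MU_q_1 ∝ q_1^(-1/3), MU_q_2 ∝ 3·q_2^(-1/3), so MRS = (1/3)·(q_2/q_1)^(1/3) = p_1/p_2.
Hence q_2/q_1 = (3·p_1/p_2)^(1/(1/3)), i.e. raised to the 3 power.
With the ratio pinned down, the budget gives q_1* = I/(p_1 + p_2·(q_2/q_1)) and q_2* = (q_2/q_1)·q_1*.
Numerically q_2/q_1 = 0.896638, so q_1* = 158/(4.5 + 14·0.896638) = 9.2653.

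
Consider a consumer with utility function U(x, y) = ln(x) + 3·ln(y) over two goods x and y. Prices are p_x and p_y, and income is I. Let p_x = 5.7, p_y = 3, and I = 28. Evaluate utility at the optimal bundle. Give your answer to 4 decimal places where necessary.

V = 6.0432

MU_x/MU_y = (y)/(3·x); tangency sets this equal to p_x/p_y.
So p_y·y = 3·p_x·x; combined with the budget, a share 0.25 of income goes to x.
Demand: x*(p_x,p_y,I) = 0.25·I/p_x and y* = 0.75·I/p_y.
At p_x=5.7, p_y=3, I=28: x* = 0.25·28/5.7 = 1.2281, y* = 7.
Utility at the optimum: U(1.2281, 7) = 6.0432.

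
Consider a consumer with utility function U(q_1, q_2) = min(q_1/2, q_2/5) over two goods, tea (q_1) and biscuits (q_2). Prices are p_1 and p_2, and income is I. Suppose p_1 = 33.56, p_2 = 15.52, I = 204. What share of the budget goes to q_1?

With perfect complements, no substitution: consume in ratio q_1:q_2 = 2:5.
Budget: p_1·q_1 + p_2·(5/2)·q_1 = I, so (2·p_1 + 5·p_2)·q_1 = 2·I.
Demand: q_1*(p_1,p_2,I) = 2·I/(2·p_1 + 5·p_2), q_2* = 5·I/(2·p_1 + 5·p_2).
Here 2·33.56 + 5·15.52 = 144.72, giving q_1* = 2.8192 and q_2* = 7.0481.
Expenditure on q_1: 33.56·2.8192 = 94.6136; share = 0.4638.

share on q_1 = 0.4638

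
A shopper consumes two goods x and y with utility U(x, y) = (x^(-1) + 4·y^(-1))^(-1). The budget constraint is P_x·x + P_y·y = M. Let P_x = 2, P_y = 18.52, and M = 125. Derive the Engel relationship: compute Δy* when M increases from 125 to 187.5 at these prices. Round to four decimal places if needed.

MU_x ∝ x^(-2), MU_y ∝ 4·y^(-2), so MRS = (1/4)·(y/x)^(2) = P_x/P_y.
Solve for the ratio: y/x = [4·P_x/P_y]^(0.5).
Substitute y = (y/x)·x into the budget: x* = M/(P_x + P_y·(y/x)).
Numerically y/x = 0.657241, so x* = 125/(2 + 18.52·0.657241) = 8.8201 and y* = 0.657241·8.8201 = 5.797.
At M' = 187.5: y* = 8.6954. Change: 8.6954 − 5.797 = 2.8985.

Δy* = 2.8985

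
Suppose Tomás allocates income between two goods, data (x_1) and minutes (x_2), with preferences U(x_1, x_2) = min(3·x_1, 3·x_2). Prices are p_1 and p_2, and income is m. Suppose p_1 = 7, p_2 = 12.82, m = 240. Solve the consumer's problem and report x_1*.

x_1* = 12.109

With perfect complements, no substitution: consume in ratio x_1:x_2 = 3:3.
Budget: p_1·x_1 + p_2·x_1 = m, so (3·p_1 + 3·p_2)·x_1 = 3·m.
Demand: x_1*(p_1,p_2,m) = 3·m/(3·p_1 + 3·p_2), x_2* = 3·m/(3·p_1 + 3·p_2).
Here 3·7 + 3·12.82 = 59.46, giving x_1* = 12.109.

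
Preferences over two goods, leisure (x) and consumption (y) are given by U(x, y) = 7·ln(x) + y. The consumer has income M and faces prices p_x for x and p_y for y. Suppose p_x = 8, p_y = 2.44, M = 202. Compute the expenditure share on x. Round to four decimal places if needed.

share on x = 0.0846

Set MRS = p_x/p_y: (7/x)/1 = p_x/p_y.
So x*(p_x,p_y) = 7·p_y/p_x, independent of income; and y* = (M − 7·p_y)/p_y.
At the given prices: x* = 7·2.44/8 = 2.135, and y* = 75.7869.
Expenditure on x: 8·2.135 = 17.08; share = 0.0846.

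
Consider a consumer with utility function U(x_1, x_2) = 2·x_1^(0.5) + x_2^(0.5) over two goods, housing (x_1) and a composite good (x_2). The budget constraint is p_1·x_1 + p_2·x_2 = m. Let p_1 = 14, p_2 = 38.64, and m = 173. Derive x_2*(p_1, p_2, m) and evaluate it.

x_2* = 0.3719

MU_x_1 ∝ 2·x_1^(-0.5), MU_x_2 ∝ x_2^(-0.5), so MRS = 2·(x_2/x_1)^(0.5) = p_1/p_2.
Solve for the ratio: x_2/x_1 = [(1/2)·p_1/p_2]^(2).
Substitute x_2 = (x_2/x_1)·x_1 into the budget: x_1* = m/(p_1 + p_2·(x_2/x_1)).
Numerically x_2/x_1 = 0.032819, so x_1* = 173/(14 + 38.64·0.032819) = 11.3308 and x_2* = 0.032819·11.3308 = 0.3719.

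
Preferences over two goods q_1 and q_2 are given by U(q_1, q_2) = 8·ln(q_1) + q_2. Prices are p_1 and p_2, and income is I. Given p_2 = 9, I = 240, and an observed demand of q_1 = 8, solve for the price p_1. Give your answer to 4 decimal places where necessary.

p_1 = 9

Set MRS = p_1/p_2: (8/q_1)/1 = p_1/p_2.
So q_1*(p_1,p_2) = 8·p_2/p_1, independent of income; and q_2* = (I − 8·p_2)/p_2.
Set q_1* = 8 in the demand function and solve for p_1: p_1 = 9.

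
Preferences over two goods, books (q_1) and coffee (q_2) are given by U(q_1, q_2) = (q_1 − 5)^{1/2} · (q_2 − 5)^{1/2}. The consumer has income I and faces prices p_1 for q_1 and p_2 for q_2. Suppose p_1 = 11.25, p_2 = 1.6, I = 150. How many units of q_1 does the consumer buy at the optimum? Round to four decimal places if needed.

q_1* = 8.8111

Let q_1' = q_1−5, q_2' = q_2−5. MRS = q_2'/q_1' = p_1/p_2.
Substituting into the budget: q_1* = 5 + 0.5·(I − 5·p_1 − 5·p_2)/p_1, and q_2* = 5 + 0.5·(…)/p_2.
Discretionary income = 150 − 5·11.25 − 5·1.6 = 85.75; q_1* = 5 + 0.5·85.75/11.25 = 8.8111.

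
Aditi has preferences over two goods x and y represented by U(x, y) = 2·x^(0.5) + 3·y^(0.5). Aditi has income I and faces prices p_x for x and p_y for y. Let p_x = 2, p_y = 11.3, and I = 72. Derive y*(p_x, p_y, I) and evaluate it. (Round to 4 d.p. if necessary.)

y* = 1.8147

From the CES first-order condition, (2/3)·(y/x)^(0.5) = p_x/p_y.
Hence y/x = ((3/2)·p_x/p_y)^(1/(0.5)), i.e. raised to the 2 power.
Substitute y = (y/x)·x into the budget: x* = I/(p_x + p_y·(y/x)).
Numerically y/x = 0.070483, so x* = 72/(2 + 11.3·0.070483) = 25.7468 and y* = 0.070483·25.7468 = 1.8147.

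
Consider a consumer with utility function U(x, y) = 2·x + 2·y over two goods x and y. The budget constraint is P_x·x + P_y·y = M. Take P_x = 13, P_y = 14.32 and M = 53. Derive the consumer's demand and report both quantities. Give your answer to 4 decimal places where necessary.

x gives more utility per dollar, so spend all income on x: x* = M/P_x, y* = 0.
Numerically: x* = 4.0769, y* = 0.

x* = 4.0769, y* = 0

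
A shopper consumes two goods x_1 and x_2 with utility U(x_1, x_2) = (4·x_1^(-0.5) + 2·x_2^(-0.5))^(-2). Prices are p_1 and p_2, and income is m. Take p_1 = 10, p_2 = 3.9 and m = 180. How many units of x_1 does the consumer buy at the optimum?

x_1* = 12.3266

MRS = MU_x_1/MU_x_2 = 2·(x_2/x_1)^(1.5). Set equal to p_1/p_2.
Hence x_2/x_1 = ((1/2)·p_1/p_2)^(1/(1.5)), i.e. raised to the 2/3 power.
With the ratio pinned down, the budget gives x_1* = m/(p_1 + p_2·(x_2/x_1)) and x_2* = (x_2/x_1)·x_1*.
Numerically x_2/x_1 = 1.180149, so x_1* = 180/(10 + 3.9·1.180149) = 12.3266.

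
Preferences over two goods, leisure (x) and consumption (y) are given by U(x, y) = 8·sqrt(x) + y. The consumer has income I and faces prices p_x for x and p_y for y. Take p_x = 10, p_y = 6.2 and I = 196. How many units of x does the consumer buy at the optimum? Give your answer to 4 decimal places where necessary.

x* = 6.1504

Plugging in: x* = (4·6.2/10)² = 6.1504.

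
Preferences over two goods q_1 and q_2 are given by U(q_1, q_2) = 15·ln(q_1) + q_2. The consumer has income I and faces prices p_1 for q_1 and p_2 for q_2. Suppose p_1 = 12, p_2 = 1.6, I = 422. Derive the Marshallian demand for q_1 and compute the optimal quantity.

MU_q_1 = 15/q_1, MU_q_2 = 1. Tangency: 15/q_1 = p_1/p_2.
So q_1*(p_1,p_2) = 15·p_2/p_1, independent of income; and q_2* = (I − 15·p_2)/p_2.
At the given prices: q_1* = 15·1.6/12 = 2.

q_1* = 2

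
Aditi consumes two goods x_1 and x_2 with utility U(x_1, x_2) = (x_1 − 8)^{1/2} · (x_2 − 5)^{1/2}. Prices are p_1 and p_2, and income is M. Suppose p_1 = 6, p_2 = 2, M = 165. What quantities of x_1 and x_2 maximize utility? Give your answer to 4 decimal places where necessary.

x_1* = 16.9167, x_2* = 31.75

This is Cobb-Douglas in (x_1−8, x_2−5): tangency gives 0.5·p_2·(x_2−5) = 0.5·p_1·(x_1−8).
Substituting into the budget: x_1* = 8 + 0.5·(M − 8·p_1 − 5·p_2)/p_1, and x_2* = 5 + 0.5·(…)/p_2.
Discretionary income = 165 − 8·6 − 5·2 = 107; x_1* = 8 + 0.5·107/6 = 16.9167; x_2* = 5 + 0.5·107/2 = 31.75.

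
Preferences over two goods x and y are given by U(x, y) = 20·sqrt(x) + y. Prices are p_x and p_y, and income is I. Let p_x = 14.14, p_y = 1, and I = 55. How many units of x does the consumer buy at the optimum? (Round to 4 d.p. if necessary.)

x* = 0.5002

MU_x = 10/√x, MU_y = 1. Tangency: 10/√x = p_x/p_y.
Thus x* = (10·p_y/p_x)² — independent of I — with the rest of income spent on y.
Plugging in: x* = (10·1/14.14)² = 0.5002.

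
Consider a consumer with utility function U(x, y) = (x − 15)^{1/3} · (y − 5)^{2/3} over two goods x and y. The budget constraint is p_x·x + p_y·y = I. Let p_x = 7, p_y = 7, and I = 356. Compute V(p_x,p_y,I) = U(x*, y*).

After buying the subsistence bundle (15, 5), a share 1/3 of the remaining income goes to x: x* = 15 + 1/3·(I − 15p_x − 5p_y)/p_x.
Discretionary income = 356 − 15·7 − 5·7 = 216; x* = 15 + 1/3·216/7 = 25.2857; y* = 5 + 2/3·216/7 = 25.5714.
Utility at the optimum: U(25.2857, 25.5714) = 16.3276.

V = 16.3276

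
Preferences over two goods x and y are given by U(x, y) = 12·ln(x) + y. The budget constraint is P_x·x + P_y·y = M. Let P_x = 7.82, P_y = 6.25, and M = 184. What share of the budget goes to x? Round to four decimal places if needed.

Set MRS = P_x/P_y: (12/x)/1 = P_x/P_y.
So x*(P_x,P_y) = 12·P_y/P_x, independent of income; and y* = (M − 12·P_y)/P_y.
At the given prices: x* = 12·6.25/7.82 = 9.5908, and y* = 17.44.
Expenditure on x: 7.82·9.5908 = 75; share = 0.4076.

share on x = 0.4076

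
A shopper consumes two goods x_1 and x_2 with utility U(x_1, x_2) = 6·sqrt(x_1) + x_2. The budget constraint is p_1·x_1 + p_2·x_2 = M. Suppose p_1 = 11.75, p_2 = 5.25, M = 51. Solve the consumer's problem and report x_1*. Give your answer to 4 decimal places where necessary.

Set MRS = p_1/p_2: 3·x_1^(−1/2) = p_1/p_2.
Thus x_1* = (3·p_2/p_1)² — independent of M — with the rest of income spent on x_2.
Plugging in: x_1* = (3·5.25/11.75)² = 1.7967.

x_1* = 1.7967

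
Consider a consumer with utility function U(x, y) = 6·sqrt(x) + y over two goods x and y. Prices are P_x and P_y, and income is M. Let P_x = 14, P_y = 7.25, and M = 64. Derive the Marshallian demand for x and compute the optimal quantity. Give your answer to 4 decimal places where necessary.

x* = 2.4136

Solve: √x = 3·P_y/P_x, so x*(P_x,P_y) = (3·P_y/P_x)², and y* = (M − P_x·x*)/P_y.
Plugging in: x* = (3·7.25/14)² = 2.4136.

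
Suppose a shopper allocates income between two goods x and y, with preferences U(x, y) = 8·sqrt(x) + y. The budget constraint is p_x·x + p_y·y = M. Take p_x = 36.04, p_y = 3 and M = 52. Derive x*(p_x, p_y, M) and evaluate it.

x* = 0.1109

Utility is quasi-linear in y; the FOC for x is 4/√x = p_x/p_y.
Solve: √x = 4·p_y/p_x, so x*(p_x,p_y) = (4·p_y/p_x)², and y* = (M − p_x·x*)/p_y.
Plugging in: x* = (4·3/36.04)² = 0.1109.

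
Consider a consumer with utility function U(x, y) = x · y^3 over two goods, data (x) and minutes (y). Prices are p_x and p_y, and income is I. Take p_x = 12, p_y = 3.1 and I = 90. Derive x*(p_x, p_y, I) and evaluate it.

x* = 1.875

At p_x=12, p_y=3.1, I=90: x* = 0.25·90/12 = 1.875.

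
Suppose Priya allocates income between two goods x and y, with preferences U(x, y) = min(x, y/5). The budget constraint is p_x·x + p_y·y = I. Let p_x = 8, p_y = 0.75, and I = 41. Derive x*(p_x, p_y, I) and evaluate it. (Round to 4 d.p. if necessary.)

x* = 3.4894

With perfect complements, no substitution: consume in ratio x:y = 1:5.
Budget: p_x·x + p_y·5·x = I, so (p_x + 5·p_y)·x = I.
Demand: x*(p_x,p_y,I) = I/(p_x + 5·p_y), y* = 5·I/(p_x + 5·p_y).
Here 8 + 5·0.75 = 11.75, giving x* = 3.4894.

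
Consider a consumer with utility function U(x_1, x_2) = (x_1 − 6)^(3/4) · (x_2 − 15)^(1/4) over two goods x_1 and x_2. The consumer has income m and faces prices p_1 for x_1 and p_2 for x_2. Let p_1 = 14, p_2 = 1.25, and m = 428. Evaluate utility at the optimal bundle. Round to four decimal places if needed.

MRS = 3·(x_2−15)/(x_1−6). Tangency with p_1/p_2 gives x_2−15 = (1/3)·(p_1/p_2)·(x_1−6).
After buying the subsistence bundle (6, 15), a share 0.75 of the remaining income goes to x_1: x_1* = 6 + 0.75·(m − 6p_1 − 15p_2)/p_1.
Discretionary income = 428 − 6·14 − 15·1.25 = 325.25; x_1* = 6 + 0.75·325.25/14 = 23.4241; x_2* = 15 + 0.25·325.25/1.25 = 80.05.
Utility at the optimum: U(23.4241, 80.05) = 24.22.

V = 24.22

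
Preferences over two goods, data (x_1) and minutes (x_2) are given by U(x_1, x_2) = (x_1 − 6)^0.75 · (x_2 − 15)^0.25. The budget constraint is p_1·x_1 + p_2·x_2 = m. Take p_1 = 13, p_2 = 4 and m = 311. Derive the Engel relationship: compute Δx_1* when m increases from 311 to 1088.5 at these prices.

This is Cobb-Douglas in (x_1−6, x_2−15): tangency gives 0.75·p_2·(x_2−15) = 0.25·p_1·(x_1−6).
After buying the subsistence bundle (6, 15), a share 0.75 of the remaining income goes to x_1: x_1* = 6 + 0.75·(m − 6p_1 − 15p_2)/p_1.
Discretionary income = 311 − 6·13 − 15·4 = 173; x_1* = 6 + 0.75·173/13 = 15.9808.
At m' = 1088.5: x_1* = 60.8365. Change: 60.8365 − 15.9808 = 44.8558.

Δx_1* = 44.8558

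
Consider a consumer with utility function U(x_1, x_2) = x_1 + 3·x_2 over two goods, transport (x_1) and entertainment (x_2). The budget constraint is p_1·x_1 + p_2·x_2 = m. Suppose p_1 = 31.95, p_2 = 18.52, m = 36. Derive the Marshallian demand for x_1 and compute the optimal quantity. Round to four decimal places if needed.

x_1* = 0

Perfect substitutes: compare marginal utility per dollar. 1/p_1 vs 3/p_2 → 0.0313 vs 0.162.
x_2 gives more utility per dollar, so spend all income on x_2: x_2* = m/p_2, x_1* = 0.
Numerically: x_1* = 0, x_2* = 1.9438.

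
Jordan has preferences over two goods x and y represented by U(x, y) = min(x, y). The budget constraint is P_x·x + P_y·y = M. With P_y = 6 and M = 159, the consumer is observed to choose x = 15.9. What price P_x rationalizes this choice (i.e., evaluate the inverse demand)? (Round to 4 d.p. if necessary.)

P_x = 4

With perfect complements, no substitution: consume in ratio x:y = 1:1.
Budget: P_x·x + P_y·x = M, so (P_x + P_y)·x = M.
Demand: x*(P_x,P_y,M) = M/(P_x + P_y), y* = M/(P_x + P_y).
Set x* = 15.9 in the demand function and solve for P_x: P_x = 4.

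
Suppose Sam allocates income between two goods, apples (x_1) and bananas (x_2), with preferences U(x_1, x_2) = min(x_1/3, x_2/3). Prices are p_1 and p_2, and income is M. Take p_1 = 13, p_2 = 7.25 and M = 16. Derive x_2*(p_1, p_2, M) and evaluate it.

x_2* = 0.7901

Leontief preferences: the optimum is at the kink where x_1/3 = x_2/3, i.e. x_2 = x_1.
Budget: p_1·x_1 + p_2·x_1 = M, so (3·p_1 + 3·p_2)·x_1 = 3·M.
Demand: x_1*(p_1,p_2,M) = 3·M/(3·p_1 + 3·p_2), x_2* = 3·M/(3·p_1 + 3·p_2).
Here 3·13 + 3·7.25 = 60.75, giving x_2* = 0.7901.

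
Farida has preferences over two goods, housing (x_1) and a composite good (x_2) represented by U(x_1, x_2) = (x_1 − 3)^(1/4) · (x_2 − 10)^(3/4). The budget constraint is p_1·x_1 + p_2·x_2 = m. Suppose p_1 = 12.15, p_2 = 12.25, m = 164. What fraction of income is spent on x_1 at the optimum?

Let x_1' = x_1−3, x_2' = x_2−10. MRS = (1/3)·x_2'/x_1' = p_1/p_2.
Substituting into the budget: x_1* = 3 + 0.25·(m − 3·p_1 − 10·p_2)/p_1, and x_2* = 10 + 0.75·(…)/p_2.
Discretionary income = 164 − 3·12.15 − 10·12.25 = 5.05; x_1* = 3 + 0.25·5.05/12.15 = 3.1039; x_2* = 10 + 0.75·5.05/12.25 = 10.3092.
Expenditure on x_1: 12.15·3.1039 = 37.7125; share = 0.23.

share on x_1 = 0.23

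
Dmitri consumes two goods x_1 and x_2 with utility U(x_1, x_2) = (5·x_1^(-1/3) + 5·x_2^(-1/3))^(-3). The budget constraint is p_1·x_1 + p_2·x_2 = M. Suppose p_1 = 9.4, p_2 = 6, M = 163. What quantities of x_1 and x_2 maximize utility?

MU_x_1 ∝ 5·x_1^(-4/3), MU_x_2 ∝ 5·x_2^(-4/3), so MRS = (x_2/x_1)^(4/3) = p_1/p_2.
Solve for the ratio: x_2/x_1 = [p_1/p_2]^(0.75).
Substitute x_2 = (x_2/x_1)·x_1 into the budget: x_1* = M/(p_1 + p_2·(x_2/x_1)).
Numerically x_2/x_1 = 1.400337, so x_1* = 163/(9.4 + 6·1.400337) = 9.1563 and x_2* = 1.400337·9.1563 = 12.8219.

x_1* = 9.1563, x_2* = 12.8219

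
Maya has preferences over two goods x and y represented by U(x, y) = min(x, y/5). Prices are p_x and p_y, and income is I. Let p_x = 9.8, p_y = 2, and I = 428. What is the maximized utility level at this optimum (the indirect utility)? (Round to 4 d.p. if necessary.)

With perfect complements, no substitution: consume in ratio x:y = 1:5.
Budget: p_x·x + p_y·5·x = I, so (p_x + 5·p_y)·x = I.
Demand: x*(p_x,p_y,I) = I/(p_x + 5·p_y), y* = 5·I/(p_x + 5·p_y).
Here 9.8 + 5·2 = 19.8, giving x* = 21.6162 and y* = 108.0808.
Utility at the optimum: U(21.6162, 108.0808) = 21.6162.

V = 21.6162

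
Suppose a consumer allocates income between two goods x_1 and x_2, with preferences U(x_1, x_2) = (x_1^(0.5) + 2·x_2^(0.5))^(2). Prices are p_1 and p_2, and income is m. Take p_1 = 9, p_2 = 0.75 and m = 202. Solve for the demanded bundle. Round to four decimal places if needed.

x_1* = 0.458, x_2* = 263.8367

MU_x_1 ∝ x_1^(-0.5), MU_x_2 ∝ 2·x_2^(-0.5), so MRS = (1/2)·(x_2/x_1)^(0.5) = p_1/p_2.
Hence x_2/x_1 = (2·p_1/p_2)^(1/(0.5)), i.e. raised to the 2 power.
Substitute x_2 = (x_2/x_1)·x_1 into the budget: x_1* = m/(p_1 + p_2·(x_2/x_1)).
Numerically x_2/x_1 = 576, so x_1* = 202/(9 + 0.75·576) = 0.458 and x_2* = 576·0.458 = 263.8367.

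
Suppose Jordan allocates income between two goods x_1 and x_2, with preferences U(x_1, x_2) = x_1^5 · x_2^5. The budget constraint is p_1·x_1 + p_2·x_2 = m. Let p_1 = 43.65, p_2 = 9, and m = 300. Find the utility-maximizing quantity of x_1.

x_1* = 3.4364

At p_1=43.65, p_2=9, m=300: x_1* = 0.5·300/43.65 = 3.4364.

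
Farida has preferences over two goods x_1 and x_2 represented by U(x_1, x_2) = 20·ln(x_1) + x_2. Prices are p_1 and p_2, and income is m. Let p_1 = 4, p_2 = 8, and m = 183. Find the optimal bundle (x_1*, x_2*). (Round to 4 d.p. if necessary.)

x_1* = 40, x_2* = 2.875

MU_x_1 = 20/x_1, MU_x_2 = 1. Tangency: 20/x_1 = p_1/p_2.
So x_1*(p_1,p_2) = 20·p_2/p_1, independent of income; and x_2* = (m − 20·p_2)/p_2.
At the given prices: x_1* = 20·8/4 = 40, and x_2* = 2.875.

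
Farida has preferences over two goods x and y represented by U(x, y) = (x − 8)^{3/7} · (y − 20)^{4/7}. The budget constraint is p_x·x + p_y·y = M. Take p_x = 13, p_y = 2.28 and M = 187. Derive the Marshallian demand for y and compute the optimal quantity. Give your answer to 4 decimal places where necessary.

y* = 29.3734

Discretionary income = 187 − 8·13 − 20·2.28 = 37.4; y* = 20 + 4/7·37.4/2.28 = 29.3734.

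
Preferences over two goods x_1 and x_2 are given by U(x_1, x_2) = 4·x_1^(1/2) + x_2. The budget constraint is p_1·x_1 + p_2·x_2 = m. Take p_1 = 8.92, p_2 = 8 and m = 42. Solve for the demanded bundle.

x_1* = 3.2174, x_2* = 1.6626

Solve: √x_1 = 2·p_2/p_1, so x_1*(p_1,p_2) = (2·p_2/p_1)², and x_2* = (m − p_1·x_1*)/p_2.
Plugging in: x_1* = (2·8/8.92)² = 3.2174, x_2* = 1.6626.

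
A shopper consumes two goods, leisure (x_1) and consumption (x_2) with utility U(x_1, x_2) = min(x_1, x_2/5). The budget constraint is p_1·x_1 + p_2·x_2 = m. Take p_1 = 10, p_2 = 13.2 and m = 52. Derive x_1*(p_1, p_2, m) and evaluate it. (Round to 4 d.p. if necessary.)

With perfect complements, no substitution: consume in ratio x_1:x_2 = 1:5.
Budget: p_1·x_1 + p_2·5·x_1 = m, so (p_1 + 5·p_2)·x_1 = m.
Demand: x_1*(p_1,p_2,m) = m/(p_1 + 5·p_2), x_2* = 5·m/(p_1 + 5·p_2).
Here 10 + 5·13.2 = 76, giving x_1* = 0.6842.

x_1* = 0.6842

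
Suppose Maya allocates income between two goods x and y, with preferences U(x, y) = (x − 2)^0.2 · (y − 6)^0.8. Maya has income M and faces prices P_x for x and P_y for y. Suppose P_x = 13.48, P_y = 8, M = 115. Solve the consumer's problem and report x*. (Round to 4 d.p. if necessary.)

This is Cobb-Douglas in (x−2, y−6): tangency gives 0.2·P_y·(y−6) = 0.8·P_x·(x−2).
Substituting into the budget: x* = 2 + 0.2·(M − 2·P_x − 6·P_y)/P_x, and y* = 6 + 0.8·(…)/P_y.
Discretionary income = 115 − 2·13.48 − 6·8 = 40.04; x* = 2 + 0.2·40.04/13.48 = 2.5941.

x* = 2.5941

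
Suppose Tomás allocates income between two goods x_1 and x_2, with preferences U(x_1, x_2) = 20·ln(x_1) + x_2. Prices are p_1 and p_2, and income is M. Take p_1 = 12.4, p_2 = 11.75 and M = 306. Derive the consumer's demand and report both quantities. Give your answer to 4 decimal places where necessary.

x_1* = 18.9516, x_2* = 6.0426

So x_1*(p_1,p_2) = 20·p_2/p_1, independent of income; and x_2* = (M − 20·p_2)/p_2.
At the given prices: x_1* = 20·11.75/12.4 = 18.9516, and x_2* = 6.0426.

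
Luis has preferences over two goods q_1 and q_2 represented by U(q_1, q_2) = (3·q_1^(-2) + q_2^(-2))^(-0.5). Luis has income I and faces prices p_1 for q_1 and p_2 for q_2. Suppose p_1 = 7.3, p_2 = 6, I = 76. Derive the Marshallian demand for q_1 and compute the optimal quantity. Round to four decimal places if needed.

q_1* = 6.4729

MRS = MU_q_1/MU_q_2 = 3·(q_2/q_1)^(3). Set equal to p_1/p_2.
Solve for the ratio: q_2/q_1 = [(1/3)·p_1/p_2]^(1/3).
With the ratio pinned down, the budget gives q_1* = I/(p_1 + p_2·(q_2/q_1)) and q_2* = (q_2/q_1)·q_1*.
Numerically q_2/q_1 = 0.740202, so q_1* = 76/(7.3 + 6·0.740202) = 6.4729.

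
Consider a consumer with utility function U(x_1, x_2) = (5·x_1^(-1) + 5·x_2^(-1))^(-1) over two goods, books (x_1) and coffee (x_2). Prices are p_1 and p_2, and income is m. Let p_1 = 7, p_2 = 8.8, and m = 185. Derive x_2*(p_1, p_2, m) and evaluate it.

x_2* = 11.1121

From the CES first-order condition, (x_2/x_1)^(2) = p_1/p_2.
Hence x_2/x_1 = (p_1/p_2)^(1/(2)), i.e. raised to the 0.5 power.
With the ratio pinned down, the budget gives x_1* = m/(p_1 + p_2·(x_2/x_1)) and x_2* = (x_2/x_1)·x_1*.
Numerically x_2/x_1 = 0.891883, so x_1* = 185/(7 + 8.8·0.891883) = 12.4591 and x_2* = 0.891883·12.4591 = 11.1121.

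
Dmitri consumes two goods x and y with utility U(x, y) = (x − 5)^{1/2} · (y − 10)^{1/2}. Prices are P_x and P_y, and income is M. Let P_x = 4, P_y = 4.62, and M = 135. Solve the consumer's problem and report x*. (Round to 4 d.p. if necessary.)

Let x' = x−5, y' = y−10. MRS = y'/x' = P_x/P_y.
After buying the subsistence bundle (5, 10), a share 0.5 of the remaining income goes to x: x* = 5 + 0.5·(M − 5P_x − 10P_y)/P_x.
Discretionary income = 135 − 5·4 − 10·4.62 = 68.8; x* = 5 + 0.5·68.8/4 = 13.6.

x* = 13.6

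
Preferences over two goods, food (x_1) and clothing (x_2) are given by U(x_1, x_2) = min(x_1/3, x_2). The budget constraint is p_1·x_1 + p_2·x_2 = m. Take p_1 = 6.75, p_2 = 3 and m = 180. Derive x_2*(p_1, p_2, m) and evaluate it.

x_2* = 7.7419

Leontief preferences: the optimum is at the kink where x_1/3 = x_2/1, i.e. x_2 = (1/3)·x_1.
Budget: p_1·x_1 + p_2·(1/3)·x_1 = m, so (3·p_1 + p_2)·x_1 = 3·m.
Demand: x_1*(p_1,p_2,m) = 3·m/(3·p_1 + p_2), x_2* = m/(3·p_1 + p_2).
Here 3·6.75 + 3 = 23.25, giving x_2* = 7.7419.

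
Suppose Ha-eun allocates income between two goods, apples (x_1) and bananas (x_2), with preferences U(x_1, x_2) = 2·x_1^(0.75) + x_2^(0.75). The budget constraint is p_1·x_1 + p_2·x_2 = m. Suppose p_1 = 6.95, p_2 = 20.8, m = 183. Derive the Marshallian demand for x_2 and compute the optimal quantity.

With the ratio pinned down, the budget gives x_1* = m/(p_1 + p_2·(x_2/x_1)) and x_2* = (x_2/x_1)·x_1*.
Numerically x_2/x_1 = 0.000779, so x_1* = 183/(6.95 + 20.8·0.000779) = 26.2697 and x_2* = 0.000779·26.2697 = 0.0205.

x_2* = 0.0205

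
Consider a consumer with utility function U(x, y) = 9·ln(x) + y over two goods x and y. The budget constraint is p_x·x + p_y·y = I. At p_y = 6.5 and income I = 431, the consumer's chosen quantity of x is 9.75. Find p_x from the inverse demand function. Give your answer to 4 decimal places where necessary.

p_x = 6

MU_x = 9/x, MU_y = 1. Tangency: 9/x = p_x/p_y.
So x*(p_x,p_y) = 9·p_y/p_x, independent of income; and y* = (I − 9·p_y)/p_y.
Set x* = 9.75 in the demand function and solve for p_x: p_x = 6.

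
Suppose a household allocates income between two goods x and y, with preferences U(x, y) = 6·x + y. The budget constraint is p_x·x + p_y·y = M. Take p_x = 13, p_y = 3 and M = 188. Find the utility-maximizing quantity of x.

x* = 14.4615

Linear utility — the consumer picks whichever good has higher MU/price: 6/13 = 0.4615 vs 1/3 = 0.3333.
x gives more utility per dollar, so spend all income on x: x* = M/p_x, y* = 0.
Numerically: x* = 14.4615, y* = 0.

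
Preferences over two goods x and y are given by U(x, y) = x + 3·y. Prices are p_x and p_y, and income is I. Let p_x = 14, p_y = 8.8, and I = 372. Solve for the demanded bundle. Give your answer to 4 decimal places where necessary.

x* = 0, y* = 42.2727

y gives more utility per dollar, so spend all income on y: y* = I/p_y, x* = 0.
Numerically: x* = 0, y* = 42.2727.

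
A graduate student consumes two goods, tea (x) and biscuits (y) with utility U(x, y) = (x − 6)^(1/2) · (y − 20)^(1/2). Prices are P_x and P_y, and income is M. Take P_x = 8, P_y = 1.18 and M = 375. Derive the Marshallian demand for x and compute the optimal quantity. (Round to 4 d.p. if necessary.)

Substituting into the budget: x* = 6 + 0.5·(M − 6·P_x − 20·P_y)/P_x, and y* = 20 + 0.5·(…)/P_y.
Discretionary income = 375 − 6·8 − 20·1.18 = 303.4; x* = 6 + 0.5·303.4/8 = 24.9625.

x* = 24.9625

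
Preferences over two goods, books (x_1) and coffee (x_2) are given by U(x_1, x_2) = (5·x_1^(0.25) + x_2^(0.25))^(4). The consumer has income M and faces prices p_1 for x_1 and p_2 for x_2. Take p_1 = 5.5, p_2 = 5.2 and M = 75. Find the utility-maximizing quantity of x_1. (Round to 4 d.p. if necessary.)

x_1* = 12.1844

From the CES first-order condition, 5·(x_2/x_1)^(0.75) = p_1/p_2.
Solve for the ratio: x_2/x_1 = [(1/5)·p_1/p_2]^(4/3).
Substitute x_2 = (x_2/x_1)·x_1 into the budget: x_1* = M/(p_1 + p_2·(x_2/x_1)).
Numerically x_2/x_1 = 0.126043, so x_1* = 75/(5.5 + 5.2·0.126043) = 12.1844.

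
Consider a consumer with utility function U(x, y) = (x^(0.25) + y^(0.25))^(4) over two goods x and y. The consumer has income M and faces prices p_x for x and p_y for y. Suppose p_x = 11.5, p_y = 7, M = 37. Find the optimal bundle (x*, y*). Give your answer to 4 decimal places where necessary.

From the CES first-order condition, (y/x)^(0.75) = p_x/p_y.
Solve for the ratio: y/x = [p_x/p_y]^(4/3).
With the ratio pinned down, the budget gives x* = M/(p_x + p_y·(y/x)) and y* = (y/x)·x*.
Numerically y/x = 1.938503, so x* = 37/(11.5 + 7·1.938503) = 1.4759 and y* = 1.938503·1.4759 = 2.861.

x* = 1.4759, y* = 2.861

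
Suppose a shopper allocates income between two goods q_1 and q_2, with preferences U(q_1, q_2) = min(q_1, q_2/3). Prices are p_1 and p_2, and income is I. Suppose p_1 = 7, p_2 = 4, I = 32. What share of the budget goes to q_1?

share on q_1 = 0.3684

Here 7 + 3·4 = 19, giving q_1* = 1.6842 and q_2* = 5.0526.
Expenditure on q_1: 7·1.6842 = 11.7895; share = 0.3684.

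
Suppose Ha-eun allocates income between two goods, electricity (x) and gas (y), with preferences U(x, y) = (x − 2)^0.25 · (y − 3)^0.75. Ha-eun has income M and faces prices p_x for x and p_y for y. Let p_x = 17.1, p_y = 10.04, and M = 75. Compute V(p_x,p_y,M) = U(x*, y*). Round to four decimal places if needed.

MRS = (1/3)·(y−3)/(x−2). Tangency with p_x/p_y gives y−3 = 3·(p_x/p_y)·(x−2).
Substituting into the budget: x* = 2 + 0.25·(M − 2·p_x − 3·p_y)/p_x, and y* = 3 + 0.75·(…)/p_y.
Discretionary income = 75 − 2·17.1 − 3·10.04 = 10.68; x* = 2 + 0.25·10.68/17.1 = 2.1561; y* = 3 + 0.75·10.68/10.04 = 3.7978.
Utility at the optimum: U(2.1561, 3.7978) = 0.5306.

V = 0.5306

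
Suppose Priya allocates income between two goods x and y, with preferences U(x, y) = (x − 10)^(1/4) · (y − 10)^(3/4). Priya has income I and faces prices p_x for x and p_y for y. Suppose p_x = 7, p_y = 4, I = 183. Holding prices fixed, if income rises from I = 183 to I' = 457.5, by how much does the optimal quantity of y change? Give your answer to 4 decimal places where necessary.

Δy* = 51.4688

MRS = (1/3)·(y−10)/(x−10). Tangency with p_x/p_y gives y−10 = 3·(p_x/p_y)·(x−10).
After buying the subsistence bundle (10, 10), a share 0.25 of the remaining income goes to x: x* = 10 + 0.25·(I − 10p_x − 10p_y)/p_x.
Discretionary income = 183 − 10·7 − 10·4 = 73; y* = 10 + 0.75·73/4 = 23.6875.
At I' = 457.5: y* = 75.1562. Change: 75.1562 − 23.6875 = 51.4688.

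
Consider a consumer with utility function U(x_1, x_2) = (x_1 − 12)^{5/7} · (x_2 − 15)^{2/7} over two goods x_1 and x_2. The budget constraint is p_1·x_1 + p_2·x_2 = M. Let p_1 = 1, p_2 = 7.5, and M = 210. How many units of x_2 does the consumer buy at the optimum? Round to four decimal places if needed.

x_2* = 18.2571

After buying the subsistence bundle (12, 15), a share 5/7 of the remaining income goes to x_1: x_1* = 12 + 5/7·(M − 12p_1 − 15p_2)/p_1.
Discretionary income = 210 − 12·1 − 15·7.5 = 85.5; x_2* = 15 + 2/7·85.5/7.5 = 18.2571.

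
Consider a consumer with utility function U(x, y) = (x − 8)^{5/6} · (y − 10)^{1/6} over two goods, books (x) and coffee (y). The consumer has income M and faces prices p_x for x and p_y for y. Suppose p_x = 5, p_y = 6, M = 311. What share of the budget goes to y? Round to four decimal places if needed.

share on y = 0.306

Discretionary income = 311 − 8·5 − 10·6 = 211; x* = 8 + 5/6·211/5 = 43.1667; y* = 10 + 1/6·211/6 = 15.8611.
Expenditure on y: 6·15.8611 = 95.1667; share = 0.306.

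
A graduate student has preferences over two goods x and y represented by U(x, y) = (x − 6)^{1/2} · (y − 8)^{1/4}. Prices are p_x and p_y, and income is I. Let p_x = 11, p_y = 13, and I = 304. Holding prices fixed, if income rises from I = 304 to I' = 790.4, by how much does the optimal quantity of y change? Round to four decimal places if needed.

Δy* = 12.4718

After buying the subsistence bundle (6, 8), a share 2/3 of the remaining income goes to x: x* = 6 + 2/3·(I − 6p_x − 8p_y)/p_x.
Discretionary income = 304 − 6·11 − 8·13 = 134; y* = 8 + 1/3·134/13 = 11.4359.
At I' = 790.4: y* = 23.9077. Change: 23.9077 − 11.4359 = 12.4718.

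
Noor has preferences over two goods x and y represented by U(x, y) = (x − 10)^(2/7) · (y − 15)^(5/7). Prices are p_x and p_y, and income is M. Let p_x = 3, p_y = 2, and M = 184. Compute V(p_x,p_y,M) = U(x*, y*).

V = 30.3567

Let x' = x−10, y' = y−15. MRS = (2/5)·y'/x' = p_x/p_y.
After buying the subsistence bundle (10, 15), a share 2/7 of the remaining income goes to x: x* = 10 + 2/7·(M − 10p_x − 15p_y)/p_x.
Discretionary income = 184 − 10·3 − 15·2 = 124; x* = 10 + 2/7·124/3 = 21.8095; y* = 15 + 5/7·124/2 = 59.2857.
Utility at the optimum: U(21.8095, 59.2857) = 30.3567.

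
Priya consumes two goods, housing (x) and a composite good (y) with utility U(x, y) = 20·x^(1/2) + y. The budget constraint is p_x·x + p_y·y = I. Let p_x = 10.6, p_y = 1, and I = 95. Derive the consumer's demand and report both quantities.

x* = 0.89, y* = 85.566

MU_x = 10/√x, MU_y = 1. Tangency: 10/√x = p_x/p_y.
Solve: √x = 10·p_y/p_x, so x*(p_x,p_y) = (10·p_y/p_x)², and y* = (I − p_x·x*)/p_y.
Plugging in: x* = (10·1/10.6)² = 0.89, y* = 85.566.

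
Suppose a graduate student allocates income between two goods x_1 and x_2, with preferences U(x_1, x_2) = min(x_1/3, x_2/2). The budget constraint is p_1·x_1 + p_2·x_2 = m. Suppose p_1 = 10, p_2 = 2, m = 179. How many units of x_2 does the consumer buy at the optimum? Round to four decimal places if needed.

Leontief preferences: the optimum is at the kink where x_1/3 = x_2/2, i.e. x_2 = (2/3)·x_1.
Budget: p_1·x_1 + p_2·(2/3)·x_1 = m, so (3·p_1 + 2·p_2)·x_1 = 3·m.
Demand: x_1*(p_1,p_2,m) = 3·m/(3·p_1 + 2·p_2), x_2* = 2·m/(3·p_1 + 2·p_2).
Here 3·10 + 2·2 = 34, giving x_2* = 10.5294.

x_2* = 10.5294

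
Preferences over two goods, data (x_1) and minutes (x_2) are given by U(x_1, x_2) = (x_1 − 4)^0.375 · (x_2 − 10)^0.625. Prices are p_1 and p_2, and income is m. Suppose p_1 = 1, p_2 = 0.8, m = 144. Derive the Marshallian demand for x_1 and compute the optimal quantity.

x_1* = 53.5

After buying the subsistence bundle (4, 10), a share 0.375 of the remaining income goes to x_1: x_1* = 4 + 0.375·(m − 4p_1 − 10p_2)/p_1.
Discretionary income = 144 − 4·1 − 10·0.8 = 132; x_1* = 4 + 0.375·132/1 = 53.5.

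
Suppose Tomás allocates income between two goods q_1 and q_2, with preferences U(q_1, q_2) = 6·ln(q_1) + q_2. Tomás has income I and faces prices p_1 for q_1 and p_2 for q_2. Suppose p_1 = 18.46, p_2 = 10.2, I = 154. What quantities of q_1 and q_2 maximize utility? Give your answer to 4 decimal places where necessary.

q_1* = 3.3153, q_2* = 9.098

MU_q_1 = 6/q_1, MU_q_2 = 1. Tangency: 6/q_1 = p_1/p_2.
So q_1*(p_1,p_2) = 6·p_2/p_1, independent of income; and q_2* = (I − 6·p_2)/p_2.
At the given prices: q_1* = 6·10.2/18.46 = 3.3153, and q_2* = 9.098.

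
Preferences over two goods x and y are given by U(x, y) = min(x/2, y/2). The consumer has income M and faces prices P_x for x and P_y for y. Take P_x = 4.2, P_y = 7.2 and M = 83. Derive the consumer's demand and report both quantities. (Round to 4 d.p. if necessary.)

Demand: x*(P_x,P_y,M) = 2·M/(2·P_x + 2·P_y), y* = 2·M/(2·P_x + 2·P_y).
Here 2·4.2 + 2·7.2 = 22.8, giving x* = 7.2807 and y* = 7.2807.

x* = 7.2807, y* = 7.2807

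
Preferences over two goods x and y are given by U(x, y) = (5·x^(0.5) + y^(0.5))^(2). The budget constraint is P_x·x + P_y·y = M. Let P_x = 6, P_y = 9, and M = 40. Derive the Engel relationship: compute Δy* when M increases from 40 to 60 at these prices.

From the CES first-order condition, 5·(y/x)^(0.5) = P_x/P_y.
Solve for the ratio: y/x = [(1/5)·P_x/P_y]^(2).
With the ratio pinned down, the budget gives x* = M/(P_x + P_y·(y/x)) and y* = (y/x)·x*.
Numerically y/x = 0.017778, so x* = 40/(6 + 9·0.017778) = 6.4935 and y* = 0.017778·6.4935 = 0.1154.
At M' = 60: y* = 0.1732. Change: 0.1732 − 0.1154 = 0.0577.

Δy* = 0.0577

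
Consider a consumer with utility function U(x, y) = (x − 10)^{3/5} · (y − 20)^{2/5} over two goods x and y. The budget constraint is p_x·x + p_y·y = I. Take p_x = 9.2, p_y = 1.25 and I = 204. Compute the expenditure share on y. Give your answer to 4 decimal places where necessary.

share on y = 0.2931

This is Cobb-Douglas in (x−10, y−20): tangency gives 0.6·p_y·(y−20) = 0.4·p_x·(x−10).
After buying the subsistence bundle (10, 20), a share 0.6 of the remaining income goes to x: x* = 10 + 0.6·(I − 10p_x − 20p_y)/p_x.
Discretionary income = 204 − 10·9.2 − 20·1.25 = 87; x* = 10 + 0.6·87/9.2 = 15.6739; y* = 20 + 0.4·87/1.25 = 47.84.
Expenditure on y: 1.25·47.84 = 59.8; share = 0.2931.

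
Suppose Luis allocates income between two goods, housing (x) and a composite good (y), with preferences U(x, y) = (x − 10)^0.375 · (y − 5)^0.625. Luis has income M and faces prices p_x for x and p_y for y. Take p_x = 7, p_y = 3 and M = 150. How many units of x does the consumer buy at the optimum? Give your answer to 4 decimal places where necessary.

Discretionary income = 150 − 10·7 − 5·3 = 65; x* = 10 + 0.375·65/7 = 13.4821.

x* = 13.4821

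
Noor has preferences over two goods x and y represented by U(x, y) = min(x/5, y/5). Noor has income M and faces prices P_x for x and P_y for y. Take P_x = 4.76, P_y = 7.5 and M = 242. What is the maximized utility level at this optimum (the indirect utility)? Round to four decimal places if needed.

V = 3.9478

With perfect complements, no substitution: consume in ratio x:y = 5:5.
Budget: P_x·x + P_y·x = M, so (5·P_x + 5·P_y)·x = 5·M.
Demand: x*(P_x,P_y,M) = 5·M/(5·P_x + 5·P_y), y* = 5·M/(5·P_x + 5·P_y).
Here 5·4.76 + 5·7.5 = 61.3, giving x* = 19.739 and y* = 19.739.
Utility at the optimum: U(19.739, 19.739) = 3.9478.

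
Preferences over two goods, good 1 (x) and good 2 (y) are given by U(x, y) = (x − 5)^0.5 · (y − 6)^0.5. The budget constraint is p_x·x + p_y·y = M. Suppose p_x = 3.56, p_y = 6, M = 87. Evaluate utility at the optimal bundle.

V = 3.5918

After buying the subsistence bundle (5, 6), a share 0.5 of the remaining income goes to x: x* = 5 + 0.5·(M − 5p_x − 6p_y)/p_x.
Discretionary income = 87 − 5·3.56 − 6·6 = 33.2; x* = 5 + 0.5·33.2/3.56 = 9.6629; y* = 6 + 0.5·33.2/6 = 8.7667.
Utility at the optimum: U(9.6629, 8.7667) = 3.5918.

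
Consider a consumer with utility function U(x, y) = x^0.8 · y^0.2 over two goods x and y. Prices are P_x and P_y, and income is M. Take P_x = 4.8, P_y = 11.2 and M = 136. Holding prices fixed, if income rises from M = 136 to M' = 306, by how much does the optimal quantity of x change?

MU_x/MU_y = (0.8·y)/(0.2·x); tangency sets this equal to P_x/P_y.
Rearranging, P_y·y = (1/4)·P_x·x. Substituting into the budget gives P_x·x·(1 + (1/4)) = M.
Demand: x*(P_x,P_y,M) = 0.8·M/P_x and y* = 0.2·M/P_y.
At P_x=4.8, P_y=11.2, M=136: x* = 0.8·136/4.8 = 22.6667.
At M' = 306: x* = 51. Change: 51 − 22.6667 = 28.3333.

Δx* = 28.3333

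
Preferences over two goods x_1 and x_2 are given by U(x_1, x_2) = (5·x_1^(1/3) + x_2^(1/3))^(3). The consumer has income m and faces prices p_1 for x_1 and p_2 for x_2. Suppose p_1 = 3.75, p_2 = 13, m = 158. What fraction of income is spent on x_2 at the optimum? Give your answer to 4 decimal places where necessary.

share on x_2 = 0.0458

MU_x_1 ∝ 5·x_1^(-2/3), MU_x_2 ∝ x_2^(-2/3), so MRS = 5·(x_2/x_1)^(2/3) = p_1/p_2.
Hence x_2/x_1 = ((1/5)·p_1/p_2)^(1/(2/3)), i.e. raised to the 1.5 power.
Substitute x_2 = (x_2/x_1)·x_1 into the budget: x_1* = m/(p_1 + p_2·(x_2/x_1)).
Numerically x_2/x_1 = 0.013857, so x_1* = 158/(3.75 + 13·0.013857) = 40.2021 and x_2* = 0.013857·40.2021 = 0.5571.
Expenditure on x_2: 13·0.5571 = 7.2422; share = 0.0458.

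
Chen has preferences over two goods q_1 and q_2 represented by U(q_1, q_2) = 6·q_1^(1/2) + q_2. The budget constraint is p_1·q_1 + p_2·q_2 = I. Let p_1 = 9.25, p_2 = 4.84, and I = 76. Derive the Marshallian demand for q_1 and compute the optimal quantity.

q_1* = 2.4641

MU_q_1 = 3/√q_1, MU_q_2 = 1. Tangency: 3/√q_1 = p_1/p_2.
Thus q_1* = (3·p_2/p_1)² — independent of I — with the rest of income spent on q_2.
Plugging in: q_1* = (3·4.84/9.25)² = 2.4641.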